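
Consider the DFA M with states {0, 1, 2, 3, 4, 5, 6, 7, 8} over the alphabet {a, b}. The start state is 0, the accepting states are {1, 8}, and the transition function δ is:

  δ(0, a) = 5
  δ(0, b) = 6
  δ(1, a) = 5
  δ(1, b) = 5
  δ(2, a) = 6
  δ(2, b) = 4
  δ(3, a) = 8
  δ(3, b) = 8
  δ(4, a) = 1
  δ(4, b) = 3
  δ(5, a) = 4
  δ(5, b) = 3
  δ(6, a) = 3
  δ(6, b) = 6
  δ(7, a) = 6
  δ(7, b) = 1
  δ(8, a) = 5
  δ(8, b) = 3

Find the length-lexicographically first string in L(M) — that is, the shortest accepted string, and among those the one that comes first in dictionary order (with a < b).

A breadth-first search from 0 reaches an accepting state first via the path 0 → 5 → 4 → 1 on input aaa.
No string of length < 3 is accepted (BFS exhausts all shorter strings without reaching an accepting state), and aaa is the lexicographically least accepting string of length 3.

aaa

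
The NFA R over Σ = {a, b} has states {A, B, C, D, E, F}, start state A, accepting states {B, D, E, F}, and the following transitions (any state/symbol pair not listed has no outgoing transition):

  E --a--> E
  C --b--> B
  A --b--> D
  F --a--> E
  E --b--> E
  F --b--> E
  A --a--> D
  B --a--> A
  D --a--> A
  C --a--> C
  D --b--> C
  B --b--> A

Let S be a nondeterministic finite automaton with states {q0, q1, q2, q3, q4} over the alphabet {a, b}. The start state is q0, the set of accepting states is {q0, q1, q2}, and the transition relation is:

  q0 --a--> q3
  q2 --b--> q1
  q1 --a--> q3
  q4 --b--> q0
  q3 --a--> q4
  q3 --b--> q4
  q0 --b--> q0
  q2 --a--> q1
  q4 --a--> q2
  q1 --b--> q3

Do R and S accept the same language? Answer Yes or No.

No

The string a is accepted by R but rejected by S.
So L(R) ≠ L(S).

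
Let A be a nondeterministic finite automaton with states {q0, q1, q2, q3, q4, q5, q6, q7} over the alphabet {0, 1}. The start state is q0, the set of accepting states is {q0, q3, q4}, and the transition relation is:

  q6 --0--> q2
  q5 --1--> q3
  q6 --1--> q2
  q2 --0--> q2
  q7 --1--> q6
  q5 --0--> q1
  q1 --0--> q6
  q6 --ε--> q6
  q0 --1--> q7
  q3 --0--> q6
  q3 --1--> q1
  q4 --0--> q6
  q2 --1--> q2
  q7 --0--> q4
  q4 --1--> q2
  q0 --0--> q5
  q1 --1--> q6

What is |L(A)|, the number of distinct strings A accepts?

3

The useful subgraph on states {q0, q3, q4, q5, q7} is acyclic, so L(A) is finite; the longest accepting path visits 3 useful states, giving maximum string length 2.
Counting accepting paths from q0 by length: 1 of length 0, 2 of length 2. Total 3.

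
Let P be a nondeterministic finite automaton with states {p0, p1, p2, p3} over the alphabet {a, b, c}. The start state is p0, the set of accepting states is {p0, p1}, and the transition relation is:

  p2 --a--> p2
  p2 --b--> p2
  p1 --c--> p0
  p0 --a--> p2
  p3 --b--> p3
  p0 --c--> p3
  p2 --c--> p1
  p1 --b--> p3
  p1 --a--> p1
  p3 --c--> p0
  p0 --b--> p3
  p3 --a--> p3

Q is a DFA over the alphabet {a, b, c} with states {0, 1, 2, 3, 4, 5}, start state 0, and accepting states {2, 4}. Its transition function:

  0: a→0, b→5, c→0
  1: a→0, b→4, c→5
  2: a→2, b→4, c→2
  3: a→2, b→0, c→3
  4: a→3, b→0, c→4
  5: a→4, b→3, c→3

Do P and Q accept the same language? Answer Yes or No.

No

The empty string ε is accepted by P but rejected by Q.
So L(P) ≠ L(Q).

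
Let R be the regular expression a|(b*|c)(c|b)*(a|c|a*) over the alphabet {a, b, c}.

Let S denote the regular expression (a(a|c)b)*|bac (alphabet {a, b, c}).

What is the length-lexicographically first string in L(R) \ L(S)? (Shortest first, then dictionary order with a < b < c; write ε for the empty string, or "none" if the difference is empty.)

a

The string a is accepted by R but not by S.
No shorter string lies in the difference, and a is the lexicographically first length-1 string in L(R) \ L(S).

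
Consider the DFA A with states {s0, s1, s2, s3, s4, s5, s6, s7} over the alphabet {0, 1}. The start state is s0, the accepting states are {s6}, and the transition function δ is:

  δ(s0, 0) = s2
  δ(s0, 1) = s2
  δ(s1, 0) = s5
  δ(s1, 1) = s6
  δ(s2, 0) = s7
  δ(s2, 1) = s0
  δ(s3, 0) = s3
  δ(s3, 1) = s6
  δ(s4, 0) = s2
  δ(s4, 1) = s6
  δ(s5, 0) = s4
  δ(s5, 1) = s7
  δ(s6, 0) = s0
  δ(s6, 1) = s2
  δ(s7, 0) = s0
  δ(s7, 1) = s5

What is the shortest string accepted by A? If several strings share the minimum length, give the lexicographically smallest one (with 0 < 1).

00101

A breadth-first search from s0 reaches an accepting state first via the path s0 → s2 → s7 → s5 → s4 → s6 on input 00101.
No string of length < 5 is accepted (BFS exhausts all shorter strings without reaching an accepting state), and 00101 is the lexicographically least accepting string of length 5.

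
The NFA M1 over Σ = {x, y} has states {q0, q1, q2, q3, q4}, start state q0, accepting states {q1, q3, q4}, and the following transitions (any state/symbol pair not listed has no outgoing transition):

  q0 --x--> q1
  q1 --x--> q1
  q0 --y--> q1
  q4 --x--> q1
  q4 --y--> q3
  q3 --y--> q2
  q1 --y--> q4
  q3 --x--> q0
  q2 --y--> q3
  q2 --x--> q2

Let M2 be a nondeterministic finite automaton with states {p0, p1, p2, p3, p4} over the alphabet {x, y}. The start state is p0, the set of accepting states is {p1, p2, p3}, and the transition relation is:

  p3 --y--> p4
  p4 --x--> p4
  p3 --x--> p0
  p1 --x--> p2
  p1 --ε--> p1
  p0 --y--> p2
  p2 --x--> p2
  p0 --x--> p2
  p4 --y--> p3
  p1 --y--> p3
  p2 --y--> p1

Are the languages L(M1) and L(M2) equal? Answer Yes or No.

Yes

Exploring the product automaton M1 × M2 from the start pair (q0, p0), following both machines on each input symbol, reaches 5 state pairs: (q0, p0), (q1, p2), (q4, p1), (q3, p3), (q2, p4).
M1 accepts in {q1, q3, q4} and M2 accepts in {p1, p2, p3}. In every reachable pair the two components are either both accepting — (q1, p2), (q4, p1), (q3, p3) — or both non-accepting, so no string is accepted by exactly one of the machines: L(M1) \ L(M2) and L(M2) \ L(M1) are both empty.
Hence every string is accepted by M1 iff it is accepted by M2, and the two languages coincide.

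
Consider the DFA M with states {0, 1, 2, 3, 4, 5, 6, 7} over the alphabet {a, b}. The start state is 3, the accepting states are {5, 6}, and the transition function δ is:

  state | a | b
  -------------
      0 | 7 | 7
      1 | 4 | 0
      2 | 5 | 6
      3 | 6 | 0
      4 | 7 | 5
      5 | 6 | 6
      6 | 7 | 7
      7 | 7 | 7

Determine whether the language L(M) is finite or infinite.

The useful states (reachable from 3 and able to reach an accepting state) are {3, 6}.
Restricted to these states the transition graph has no cycle, so every accepting path has bounded length and L is finite.

finite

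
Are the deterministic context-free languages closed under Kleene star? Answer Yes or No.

L = {c aⁿbⁿ : n≥0} ∪ {cc aⁿb²ⁿ : n≥0} is a DCFL (the number of leading c's fixes which ratio the DPDA checks), but L* is not. Every word of L starts with c, so in a factorisation of the string cc aⁱbʲ (i≥1) into words of L each factor begins at one of the two c's: either the whole string is a single word of L (forcing j = 2i), or it splits as c · (c aⁱbʲ) with c ∈ L (take n = 0) and c aⁱbʲ ∈ L (forcing j = i). Thus L* ∩ cca⁺b* = {cc aⁿbⁿ : n≥1} ∪ {cc aⁿb²ⁿ : n≥1}. A DPDA for L* would give one for this intersection with a regular set, and, started from its configuration after reading cc, one for {aⁿbⁿ : n≥1} ∪ {aⁿb²ⁿ : n≥1}, which no deterministic PDA accepts (a DPDA for it would have a single run on aⁿb²ⁿ, accepting after the prefix aⁿbⁿ and accepting again after n more b's; an ordinary PDA that simulates it on a's and b's and, at any moment when it is accepting, may switch to reading only a fresh letter d while feeding each d to the simulation as a b, would accept aⁱbʲdᵏ (k≥1) exactly when both aⁱbʲ and aⁱbʲ⁺ᵏ are in the language, i.e. its language intersected with the regular set a*b*d⁺ would be exactly {aⁿbⁿdⁿ : n≥1} — impossible, since context-free languages are closed under intersection with regular sets and {aⁿbⁿdⁿ} is not context-free). So L* is not a DCFL.

No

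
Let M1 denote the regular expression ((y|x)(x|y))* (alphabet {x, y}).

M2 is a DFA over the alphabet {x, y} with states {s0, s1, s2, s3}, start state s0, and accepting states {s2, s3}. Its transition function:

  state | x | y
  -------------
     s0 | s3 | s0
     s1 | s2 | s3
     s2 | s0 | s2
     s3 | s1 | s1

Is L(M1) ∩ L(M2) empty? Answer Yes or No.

No

The string yx is accepted by both M1 and M2.
Hence L(M1) ∩ L(M2) ≠ ∅.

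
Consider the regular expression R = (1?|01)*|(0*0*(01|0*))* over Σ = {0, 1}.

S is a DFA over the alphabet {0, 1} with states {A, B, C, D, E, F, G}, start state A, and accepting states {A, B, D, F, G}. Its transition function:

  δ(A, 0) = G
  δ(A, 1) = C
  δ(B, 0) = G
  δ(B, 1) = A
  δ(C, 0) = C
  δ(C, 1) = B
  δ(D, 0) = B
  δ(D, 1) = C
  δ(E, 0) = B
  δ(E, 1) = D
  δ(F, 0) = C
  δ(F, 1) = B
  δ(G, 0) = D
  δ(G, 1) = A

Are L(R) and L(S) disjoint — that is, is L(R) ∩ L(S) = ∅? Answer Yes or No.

No

The empty string ε is accepted by both R and S.
Hence L(R) ∩ L(S) ≠ ∅.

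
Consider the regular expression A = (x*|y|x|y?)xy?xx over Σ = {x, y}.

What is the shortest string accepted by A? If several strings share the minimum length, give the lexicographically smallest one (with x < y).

By inspection of the expression, no string of length less than 3 matches, and xxx is the lexicographically first match of length 3.

xxx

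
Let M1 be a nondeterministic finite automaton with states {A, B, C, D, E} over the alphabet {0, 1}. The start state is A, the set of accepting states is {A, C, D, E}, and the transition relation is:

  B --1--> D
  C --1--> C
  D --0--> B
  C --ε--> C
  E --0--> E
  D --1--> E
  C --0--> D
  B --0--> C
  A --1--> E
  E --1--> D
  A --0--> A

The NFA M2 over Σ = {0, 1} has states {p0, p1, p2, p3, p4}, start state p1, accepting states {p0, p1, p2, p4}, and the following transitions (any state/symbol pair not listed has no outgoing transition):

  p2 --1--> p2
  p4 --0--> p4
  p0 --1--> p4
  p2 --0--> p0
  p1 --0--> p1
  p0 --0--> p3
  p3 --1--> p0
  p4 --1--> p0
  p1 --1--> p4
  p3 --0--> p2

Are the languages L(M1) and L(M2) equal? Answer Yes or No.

Exploring the product automaton M1 × M2 from the start pair (A, p1), following both machines on each input symbol, reaches 5 state pairs: (A, p1), (E, p4), (D, p0), (B, p3), (C, p2).
M1 accepts in {A, C, D, E} and M2 accepts in {p0, p1, p2, p4}. In every reachable pair the two components are either both accepting — (A, p1), (E, p4), (D, p0), (C, p2) — or both non-accepting, so no string is accepted by exactly one of the machines: L(M1) \ L(M2) and L(M2) \ L(M1) are both empty.
Hence every string is accepted by M1 iff it is accepted by M2, and the two languages coincide.

Yes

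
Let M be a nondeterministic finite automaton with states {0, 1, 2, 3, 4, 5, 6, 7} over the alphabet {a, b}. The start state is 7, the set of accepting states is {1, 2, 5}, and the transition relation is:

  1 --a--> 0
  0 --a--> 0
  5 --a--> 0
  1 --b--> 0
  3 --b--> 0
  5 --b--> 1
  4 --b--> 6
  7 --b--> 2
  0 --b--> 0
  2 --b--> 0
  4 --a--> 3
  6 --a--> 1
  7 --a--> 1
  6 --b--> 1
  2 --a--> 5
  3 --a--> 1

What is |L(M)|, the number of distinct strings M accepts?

The useful subgraph on states {1, 2, 5, 7} is acyclic, so L(M) is finite; the longest accepting path visits 4 useful states, giving maximum string length 3.
Counting accepting paths from 7 by length: 2 of length 1, 1 of length 2, 1 of length 3. Total 4.

4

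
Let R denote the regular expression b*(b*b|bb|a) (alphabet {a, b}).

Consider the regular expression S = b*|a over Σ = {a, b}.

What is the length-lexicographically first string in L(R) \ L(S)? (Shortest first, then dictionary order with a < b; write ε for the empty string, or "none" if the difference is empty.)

The string ba is accepted by R but not by S.
No shorter string lies in the difference, and ba is the lexicographically first length-2 string in L(R) \ L(S).

ba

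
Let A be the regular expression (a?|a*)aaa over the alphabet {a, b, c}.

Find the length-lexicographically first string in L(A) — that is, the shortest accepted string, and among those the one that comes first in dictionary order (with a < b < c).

By inspection of the expression, no string of length less than 3 matches, and aaa is the lexicographically first match of length 3.

aaa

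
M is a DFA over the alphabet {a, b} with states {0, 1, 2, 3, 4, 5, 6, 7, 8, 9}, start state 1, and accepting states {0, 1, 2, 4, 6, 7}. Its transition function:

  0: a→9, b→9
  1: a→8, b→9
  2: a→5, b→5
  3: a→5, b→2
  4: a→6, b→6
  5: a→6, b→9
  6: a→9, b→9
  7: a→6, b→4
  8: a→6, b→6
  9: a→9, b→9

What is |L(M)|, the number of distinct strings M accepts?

3

The useful subgraph on states {1, 6, 8} is acyclic, so L(M) is finite; the longest accepting path visits 3 useful states, giving maximum string length 2.
Counting accepting paths from 1 by length: 1 of length 0, 2 of length 2. Total 3.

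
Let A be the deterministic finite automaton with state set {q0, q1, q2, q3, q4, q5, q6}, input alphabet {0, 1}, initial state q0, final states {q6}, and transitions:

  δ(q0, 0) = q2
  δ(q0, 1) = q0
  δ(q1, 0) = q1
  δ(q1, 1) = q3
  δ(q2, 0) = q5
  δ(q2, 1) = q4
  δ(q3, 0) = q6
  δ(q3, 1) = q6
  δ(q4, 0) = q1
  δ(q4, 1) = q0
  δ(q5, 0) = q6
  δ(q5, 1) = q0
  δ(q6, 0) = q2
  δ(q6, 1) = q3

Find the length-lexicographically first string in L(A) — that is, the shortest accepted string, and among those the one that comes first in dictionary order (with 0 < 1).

000

A breadth-first search from q0 reaches an accepting state first via the path q0 → q2 → q5 → q6 on input 000.
No string of length < 3 is accepted (BFS exhausts all shorter strings without reaching an accepting state), and 000 is the lexicographically least accepting string of length 3.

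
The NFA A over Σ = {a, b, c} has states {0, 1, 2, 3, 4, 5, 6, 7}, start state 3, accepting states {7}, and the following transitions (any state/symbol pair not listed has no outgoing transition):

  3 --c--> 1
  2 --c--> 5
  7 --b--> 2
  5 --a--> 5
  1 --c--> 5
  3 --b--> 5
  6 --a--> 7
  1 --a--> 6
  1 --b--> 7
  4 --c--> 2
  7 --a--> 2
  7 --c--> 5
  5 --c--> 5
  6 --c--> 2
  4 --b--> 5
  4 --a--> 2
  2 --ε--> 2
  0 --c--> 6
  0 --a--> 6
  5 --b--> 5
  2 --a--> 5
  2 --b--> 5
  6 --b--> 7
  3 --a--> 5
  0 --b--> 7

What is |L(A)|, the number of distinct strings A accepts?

The useful subgraph on states {1, 3, 6, 7} is acyclic, so L(A) is finite; the longest accepting path visits 4 useful states, giving maximum string length 3.
Counting accepting paths from 3 by length: 1 of length 2, 2 of length 3. Total 3.

3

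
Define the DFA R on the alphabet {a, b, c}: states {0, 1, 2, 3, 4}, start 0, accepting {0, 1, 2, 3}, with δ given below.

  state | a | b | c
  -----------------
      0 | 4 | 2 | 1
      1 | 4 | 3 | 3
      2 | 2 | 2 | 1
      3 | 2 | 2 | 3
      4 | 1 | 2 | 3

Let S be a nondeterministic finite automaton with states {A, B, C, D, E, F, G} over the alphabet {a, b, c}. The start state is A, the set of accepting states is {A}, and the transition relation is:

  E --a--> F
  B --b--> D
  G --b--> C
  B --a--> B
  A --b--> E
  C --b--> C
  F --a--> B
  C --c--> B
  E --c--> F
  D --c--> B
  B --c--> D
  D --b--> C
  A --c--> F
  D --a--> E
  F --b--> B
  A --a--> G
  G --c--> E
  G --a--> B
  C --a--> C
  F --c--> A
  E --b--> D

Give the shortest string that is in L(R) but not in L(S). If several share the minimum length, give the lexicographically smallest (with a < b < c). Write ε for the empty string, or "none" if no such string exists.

b

The string b is accepted by R but not by S.
No shorter string lies in the difference, and b is the lexicographically first length-1 string in L(R) \ L(S).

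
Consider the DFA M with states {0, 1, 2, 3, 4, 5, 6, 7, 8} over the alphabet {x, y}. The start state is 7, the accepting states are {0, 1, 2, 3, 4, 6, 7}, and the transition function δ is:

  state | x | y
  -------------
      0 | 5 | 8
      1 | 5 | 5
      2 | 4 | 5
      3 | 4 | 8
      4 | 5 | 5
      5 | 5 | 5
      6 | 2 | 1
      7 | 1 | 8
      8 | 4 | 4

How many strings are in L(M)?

4

The useful subgraph on states {1, 4, 7, 8} is acyclic, so L(M) is finite; the longest accepting path visits 3 useful states, giving maximum string length 2.
Counting accepting paths from 7 by length: 1 of length 0, 1 of length 1, 2 of length 2. Total 4.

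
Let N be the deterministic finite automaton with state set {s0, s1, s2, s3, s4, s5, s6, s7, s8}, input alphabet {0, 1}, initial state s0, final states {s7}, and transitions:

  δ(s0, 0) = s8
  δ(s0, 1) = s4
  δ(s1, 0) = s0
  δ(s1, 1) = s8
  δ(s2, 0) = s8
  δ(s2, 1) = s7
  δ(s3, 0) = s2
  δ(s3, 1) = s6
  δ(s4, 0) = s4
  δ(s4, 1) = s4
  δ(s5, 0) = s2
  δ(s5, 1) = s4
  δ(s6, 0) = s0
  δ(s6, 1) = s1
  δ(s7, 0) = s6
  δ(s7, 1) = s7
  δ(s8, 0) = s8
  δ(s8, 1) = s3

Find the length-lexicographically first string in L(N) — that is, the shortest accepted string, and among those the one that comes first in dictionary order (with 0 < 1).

A breadth-first search from s0 reaches an accepting state first via the path s0 → s8 → s3 → s2 → s7 on input 0101.
No string of length < 4 is accepted (BFS exhausts all shorter strings without reaching an accepting state), and 0101 is the lexicographically least accepting string of length 4.

0101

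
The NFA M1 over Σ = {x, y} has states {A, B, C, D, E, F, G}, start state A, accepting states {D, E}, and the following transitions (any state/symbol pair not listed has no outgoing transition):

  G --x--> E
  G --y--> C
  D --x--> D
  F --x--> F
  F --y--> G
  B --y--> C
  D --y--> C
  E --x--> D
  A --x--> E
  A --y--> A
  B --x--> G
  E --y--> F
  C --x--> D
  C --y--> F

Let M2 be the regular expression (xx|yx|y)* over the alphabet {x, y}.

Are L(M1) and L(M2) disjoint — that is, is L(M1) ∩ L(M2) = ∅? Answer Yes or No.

No

The string xx is accepted by both M1 and M2.
Hence L(M1) ∩ L(M2) ≠ ∅.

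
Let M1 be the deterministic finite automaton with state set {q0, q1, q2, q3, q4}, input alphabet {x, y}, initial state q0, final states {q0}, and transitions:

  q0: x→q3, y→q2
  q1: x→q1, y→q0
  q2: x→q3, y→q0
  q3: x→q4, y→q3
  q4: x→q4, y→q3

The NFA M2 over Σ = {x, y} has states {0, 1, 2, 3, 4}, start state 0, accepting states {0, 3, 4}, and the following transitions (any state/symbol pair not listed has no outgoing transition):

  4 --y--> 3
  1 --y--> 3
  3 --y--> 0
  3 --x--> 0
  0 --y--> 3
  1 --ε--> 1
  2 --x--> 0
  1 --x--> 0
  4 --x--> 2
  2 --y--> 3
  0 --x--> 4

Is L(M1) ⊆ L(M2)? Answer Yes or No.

Yes

Exploring the product automaton M1 × M2 from the start pair (q0, 0), following both machines on each input symbol, reaches 8 state pairs: (q0, 0), (q3, 4), (q2, 3), (q4, 2), (q3, 3), (q3, 0), (q4, 0), (q4, 4).
M1 accepts in {q0} and M2 accepts in {0, 3, 4}. The reachable pairs whose M1-component is accepting are (q0, 0); in each of them the M2-component is accepting too, so the product for L(M1) \ L(M2) (M1-component accepting, M2-component rejecting) has no reachable accepting pair and the difference is empty.
Hence every string in L(M1) is also in L(M2).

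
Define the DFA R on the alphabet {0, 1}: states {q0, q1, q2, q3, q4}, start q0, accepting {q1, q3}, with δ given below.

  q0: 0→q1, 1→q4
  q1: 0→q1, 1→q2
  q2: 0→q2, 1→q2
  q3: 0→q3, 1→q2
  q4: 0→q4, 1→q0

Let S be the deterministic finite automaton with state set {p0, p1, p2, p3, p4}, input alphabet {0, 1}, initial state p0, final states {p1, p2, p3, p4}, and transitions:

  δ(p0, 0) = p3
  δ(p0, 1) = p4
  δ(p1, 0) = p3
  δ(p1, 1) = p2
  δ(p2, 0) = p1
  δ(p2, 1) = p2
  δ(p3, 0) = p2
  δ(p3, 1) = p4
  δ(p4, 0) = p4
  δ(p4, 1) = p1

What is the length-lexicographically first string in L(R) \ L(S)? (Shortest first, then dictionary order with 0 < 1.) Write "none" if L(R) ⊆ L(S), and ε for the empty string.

Exploring the product automaton R × S from the start pair (q0, p0), following both machines on each input symbol, reaches 16 state pairs: (q0, p0), (q1, p3), (q4, p4), (q1, p2), (q2, p4), (q0, p1), (q1, p1), (q2, p2), (q2, p1), (q4, p2), (q2, p3), (q4, p1), (q0, p2), (q4, p3), (q0, p4), (q1, p4).
R accepts in {q1, q3} and S accepts in {p1, p2, p3, p4}. The reachable pairs whose R-component is accepting are (q1, p3), (q1, p2), (q1, p1), (q1, p4); in each of them the S-component is accepting too, so the product for L(R) \ L(S) (R-component accepting, S-component rejecting) has no reachable accepting pair and the difference is empty.
So every string accepted by R is also accepted by S: L(R) \ L(S) = ∅ and there is no such string.

none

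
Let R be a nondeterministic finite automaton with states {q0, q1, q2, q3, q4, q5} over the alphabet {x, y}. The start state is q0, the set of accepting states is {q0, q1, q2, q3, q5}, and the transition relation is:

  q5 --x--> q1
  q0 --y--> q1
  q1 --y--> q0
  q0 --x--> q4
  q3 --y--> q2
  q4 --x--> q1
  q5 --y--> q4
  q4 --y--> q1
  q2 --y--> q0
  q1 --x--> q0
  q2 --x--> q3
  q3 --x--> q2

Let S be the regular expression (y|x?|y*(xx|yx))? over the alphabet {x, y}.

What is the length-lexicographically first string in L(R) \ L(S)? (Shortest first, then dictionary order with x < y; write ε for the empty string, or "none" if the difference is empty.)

xy

The string xy is accepted by R but not by S.
No shorter string lies in the difference, and xy is the lexicographically first length-2 string in L(R) \ L(S).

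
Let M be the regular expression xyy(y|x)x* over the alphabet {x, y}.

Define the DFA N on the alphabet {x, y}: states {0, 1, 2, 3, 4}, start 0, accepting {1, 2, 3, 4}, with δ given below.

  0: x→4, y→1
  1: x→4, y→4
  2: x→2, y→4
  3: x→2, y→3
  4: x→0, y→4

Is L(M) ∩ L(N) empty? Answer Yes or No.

The string xyyy is accepted by both M and N.
Hence L(M) ∩ L(N) ≠ ∅.

No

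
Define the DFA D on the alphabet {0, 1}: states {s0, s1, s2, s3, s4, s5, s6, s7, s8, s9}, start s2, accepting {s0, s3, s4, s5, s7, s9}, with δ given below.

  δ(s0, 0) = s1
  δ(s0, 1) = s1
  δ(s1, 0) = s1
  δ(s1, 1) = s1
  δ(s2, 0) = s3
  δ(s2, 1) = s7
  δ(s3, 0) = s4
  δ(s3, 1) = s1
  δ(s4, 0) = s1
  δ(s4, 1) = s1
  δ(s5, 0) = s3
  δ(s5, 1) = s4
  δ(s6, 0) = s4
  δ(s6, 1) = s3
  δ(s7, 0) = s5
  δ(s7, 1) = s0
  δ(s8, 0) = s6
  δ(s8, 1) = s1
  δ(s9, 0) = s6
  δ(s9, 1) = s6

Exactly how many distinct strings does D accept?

The useful subgraph on states {s0, s2, s3, s4, s5, s7} is acyclic, so L(D) is finite; the longest accepting path visits 5 useful states, giving maximum string length 4.
Counting accepting paths from s2 by length: 2 of length 1, 3 of length 2, 2 of length 3, 1 of length 4. Total 8.

8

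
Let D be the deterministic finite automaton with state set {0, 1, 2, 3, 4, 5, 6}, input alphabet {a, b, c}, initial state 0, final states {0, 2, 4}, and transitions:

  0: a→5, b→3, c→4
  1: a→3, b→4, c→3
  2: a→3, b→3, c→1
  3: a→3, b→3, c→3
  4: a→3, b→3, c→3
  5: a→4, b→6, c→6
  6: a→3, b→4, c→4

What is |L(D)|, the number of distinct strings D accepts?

7

The useful subgraph on states {0, 4, 5, 6} is acyclic, so L(D) is finite; the longest accepting path visits 4 useful states, giving maximum string length 3.
Counting accepting paths from 0 by length: 1 of length 0, 1 of length 1, 1 of length 2, 4 of length 3. Total 7.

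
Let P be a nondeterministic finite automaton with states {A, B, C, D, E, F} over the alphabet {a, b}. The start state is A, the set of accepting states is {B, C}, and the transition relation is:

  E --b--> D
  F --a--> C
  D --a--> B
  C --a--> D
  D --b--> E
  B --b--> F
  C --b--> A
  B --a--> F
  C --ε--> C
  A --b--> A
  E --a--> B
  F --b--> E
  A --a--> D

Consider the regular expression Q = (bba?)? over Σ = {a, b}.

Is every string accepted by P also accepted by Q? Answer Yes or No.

The string aa is in L(P) but not in L(Q).
So L(P) ⊄ L(Q).

No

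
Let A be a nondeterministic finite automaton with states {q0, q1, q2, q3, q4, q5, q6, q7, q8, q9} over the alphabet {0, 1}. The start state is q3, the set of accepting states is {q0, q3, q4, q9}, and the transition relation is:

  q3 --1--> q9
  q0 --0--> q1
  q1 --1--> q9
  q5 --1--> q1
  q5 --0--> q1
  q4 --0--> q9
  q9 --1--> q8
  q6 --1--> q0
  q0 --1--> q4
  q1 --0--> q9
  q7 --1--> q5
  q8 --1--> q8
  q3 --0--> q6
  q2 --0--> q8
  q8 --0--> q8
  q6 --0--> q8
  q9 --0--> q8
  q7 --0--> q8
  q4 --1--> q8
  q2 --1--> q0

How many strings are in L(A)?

7

The useful subgraph on states {q0, q1, q3, q4, q6, q9} is acyclic, so L(A) is finite; the longest accepting path visits 5 useful states, giving maximum string length 4.
Counting accepting paths from q3 by length: 1 of length 0, 1 of length 1, 1 of length 2, 1 of length 3, 3 of length 4. Total 7.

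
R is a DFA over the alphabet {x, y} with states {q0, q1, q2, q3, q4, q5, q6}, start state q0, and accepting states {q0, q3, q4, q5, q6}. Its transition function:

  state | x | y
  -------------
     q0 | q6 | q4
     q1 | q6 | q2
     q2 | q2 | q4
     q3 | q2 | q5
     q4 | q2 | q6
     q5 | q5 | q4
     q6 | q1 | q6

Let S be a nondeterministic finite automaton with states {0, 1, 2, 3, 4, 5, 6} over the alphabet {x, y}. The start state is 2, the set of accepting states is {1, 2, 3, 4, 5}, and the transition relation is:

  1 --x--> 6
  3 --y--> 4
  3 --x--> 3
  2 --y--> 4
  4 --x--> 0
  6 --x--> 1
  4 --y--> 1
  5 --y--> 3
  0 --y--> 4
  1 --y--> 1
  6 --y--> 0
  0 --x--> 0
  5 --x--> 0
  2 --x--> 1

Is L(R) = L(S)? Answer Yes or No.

Yes

Exploring the product automaton R × S from the start pair (q0, 2), following both machines on each input symbol, reaches 5 state pairs: (q0, 2), (q6, 1), (q4, 4), (q1, 6), (q2, 0).
R accepts in {q0, q3, q4, q5, q6} and S accepts in {1, 2, 3, 4, 5}. In every reachable pair the two components are either both accepting — (q0, 2), (q6, 1), (q4, 4) — or both non-accepting, so no string is accepted by exactly one of the machines: L(R) \ L(S) and L(S) \ L(R) are both empty.
Hence every string is accepted by R iff it is accepted by S, and the two languages coincide.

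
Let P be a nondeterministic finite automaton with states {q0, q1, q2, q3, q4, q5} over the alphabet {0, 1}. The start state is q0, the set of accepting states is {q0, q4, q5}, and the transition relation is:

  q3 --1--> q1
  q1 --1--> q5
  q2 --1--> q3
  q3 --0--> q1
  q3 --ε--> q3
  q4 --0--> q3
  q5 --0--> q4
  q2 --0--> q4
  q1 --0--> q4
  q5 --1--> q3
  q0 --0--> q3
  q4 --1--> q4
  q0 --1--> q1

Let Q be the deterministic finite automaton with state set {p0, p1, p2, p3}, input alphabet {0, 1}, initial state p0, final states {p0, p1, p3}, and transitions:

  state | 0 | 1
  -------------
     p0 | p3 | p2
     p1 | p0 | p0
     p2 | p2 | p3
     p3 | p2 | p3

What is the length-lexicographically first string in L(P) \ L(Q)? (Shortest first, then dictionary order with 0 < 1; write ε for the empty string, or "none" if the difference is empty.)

10

The string 10 is accepted by P but not by Q.
No shorter string lies in the difference, and 10 is the lexicographically first length-2 string in L(P) \ L(Q).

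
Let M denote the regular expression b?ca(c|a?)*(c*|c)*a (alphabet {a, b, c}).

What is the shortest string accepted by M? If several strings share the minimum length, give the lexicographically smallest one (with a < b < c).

caa

By inspection of the expression, no string of length less than 3 matches, and caa is the lexicographically first match of length 3.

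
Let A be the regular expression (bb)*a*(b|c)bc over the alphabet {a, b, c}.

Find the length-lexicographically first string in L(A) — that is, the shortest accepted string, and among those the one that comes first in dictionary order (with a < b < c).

By inspection of the expression, no string of length less than 3 matches, and bbc is the lexicographically first match of length 3.

bbc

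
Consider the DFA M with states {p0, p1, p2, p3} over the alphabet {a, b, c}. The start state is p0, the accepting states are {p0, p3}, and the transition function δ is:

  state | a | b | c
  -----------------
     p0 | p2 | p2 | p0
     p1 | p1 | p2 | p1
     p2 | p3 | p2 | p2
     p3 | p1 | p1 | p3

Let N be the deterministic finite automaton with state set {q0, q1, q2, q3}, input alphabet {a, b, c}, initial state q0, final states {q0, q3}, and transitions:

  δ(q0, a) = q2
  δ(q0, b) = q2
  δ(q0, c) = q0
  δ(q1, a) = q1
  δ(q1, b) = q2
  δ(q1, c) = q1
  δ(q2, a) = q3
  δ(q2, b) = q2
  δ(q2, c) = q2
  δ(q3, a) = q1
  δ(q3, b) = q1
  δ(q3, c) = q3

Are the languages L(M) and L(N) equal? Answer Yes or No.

Exploring the product automaton M × N from the start pair (p0, q0), following both machines on each input symbol, reaches 4 state pairs: (p0, q0), (p2, q2), (p3, q3), (p1, q1).
M accepts in {p0, p3} and N accepts in {q0, q3}. In every reachable pair the two components are either both accepting — (p0, q0), (p3, q3) — or both non-accepting, so no string is accepted by exactly one of the machines: L(M) \ L(N) and L(N) \ L(M) are both empty.
Hence every string is accepted by M iff it is accepted by N, and the two languages coincide.

Yes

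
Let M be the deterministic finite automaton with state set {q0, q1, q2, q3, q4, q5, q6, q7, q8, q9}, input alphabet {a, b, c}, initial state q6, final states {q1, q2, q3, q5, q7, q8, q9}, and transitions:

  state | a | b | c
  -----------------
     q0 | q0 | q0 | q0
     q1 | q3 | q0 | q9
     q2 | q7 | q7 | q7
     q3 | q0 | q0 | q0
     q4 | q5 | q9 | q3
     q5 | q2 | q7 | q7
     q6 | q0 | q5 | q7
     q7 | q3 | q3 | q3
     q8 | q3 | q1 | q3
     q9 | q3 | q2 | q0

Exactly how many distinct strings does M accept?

26

The useful subgraph on states {q2, q3, q5, q6, q7} is acyclic, so L(M) is finite; the longest accepting path visits 5 useful states, giving maximum string length 4.
Counting accepting paths from q6 by length: 2 of length 1, 6 of length 2, 9 of length 3, 9 of length 4. Total 26.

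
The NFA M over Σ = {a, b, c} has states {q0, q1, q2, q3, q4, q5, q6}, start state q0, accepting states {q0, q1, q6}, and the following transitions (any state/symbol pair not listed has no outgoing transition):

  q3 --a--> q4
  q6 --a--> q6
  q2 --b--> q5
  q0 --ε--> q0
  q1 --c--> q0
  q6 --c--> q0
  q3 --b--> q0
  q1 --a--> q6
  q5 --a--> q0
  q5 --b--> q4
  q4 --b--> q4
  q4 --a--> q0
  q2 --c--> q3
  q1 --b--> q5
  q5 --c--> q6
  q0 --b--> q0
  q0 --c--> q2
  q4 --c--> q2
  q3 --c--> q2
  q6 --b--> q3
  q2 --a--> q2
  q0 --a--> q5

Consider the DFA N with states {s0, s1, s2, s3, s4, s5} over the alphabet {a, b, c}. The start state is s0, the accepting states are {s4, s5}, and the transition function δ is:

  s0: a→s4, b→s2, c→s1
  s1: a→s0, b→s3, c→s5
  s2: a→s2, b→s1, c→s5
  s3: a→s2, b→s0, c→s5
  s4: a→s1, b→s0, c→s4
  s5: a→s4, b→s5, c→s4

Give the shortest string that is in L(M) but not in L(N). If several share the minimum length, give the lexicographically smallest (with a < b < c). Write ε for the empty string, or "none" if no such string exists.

ε

The empty string ε is accepted by M but not by N.
Since ε is the unique shortest string, it is the required witness.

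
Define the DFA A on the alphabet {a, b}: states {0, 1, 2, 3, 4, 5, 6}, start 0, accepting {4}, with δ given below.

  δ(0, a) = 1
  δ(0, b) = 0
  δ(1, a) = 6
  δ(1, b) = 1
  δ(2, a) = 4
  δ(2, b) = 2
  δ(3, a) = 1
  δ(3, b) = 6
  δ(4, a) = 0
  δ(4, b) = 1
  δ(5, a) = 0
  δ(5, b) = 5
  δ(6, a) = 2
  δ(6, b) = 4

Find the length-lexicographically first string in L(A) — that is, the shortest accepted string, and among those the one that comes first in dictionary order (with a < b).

A breadth-first search from 0 reaches an accepting state first via the path 0 → 1 → 6 → 4 on input aab.
No string of length < 3 is accepted (BFS exhausts all shorter strings without reaching an accepting state), and aab is the lexicographically least accepting string of length 3.

aab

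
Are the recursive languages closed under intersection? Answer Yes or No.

Run both deciders on the input and accept iff both accept; the combined machine always halts.
So the recursive languages are closed under intersection.

Yes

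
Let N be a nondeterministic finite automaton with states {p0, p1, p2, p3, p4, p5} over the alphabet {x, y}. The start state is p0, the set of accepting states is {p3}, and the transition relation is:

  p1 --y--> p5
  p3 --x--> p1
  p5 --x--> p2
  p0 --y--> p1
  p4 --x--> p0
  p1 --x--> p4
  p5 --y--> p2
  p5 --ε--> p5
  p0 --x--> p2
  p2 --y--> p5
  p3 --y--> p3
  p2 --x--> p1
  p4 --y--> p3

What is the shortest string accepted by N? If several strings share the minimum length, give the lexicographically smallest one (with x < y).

yxy

A breadth-first search from p0 reaches an accepting state first via the path p0 → p1 → p4 → p3 on input yxy.
No string of length < 3 is accepted (BFS exhausts all shorter strings without reaching an accepting state), and yxy is the lexicographically least accepting string of length 3.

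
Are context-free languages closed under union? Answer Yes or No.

Yes

Take grammars for L₁ and L₂ with disjoint nonterminals and start symbols S₁, S₂; the grammar with a new start symbol and productions S → S₁ | S₂ generates L₁ ∪ L₂.
So the context-free languages are closed under union.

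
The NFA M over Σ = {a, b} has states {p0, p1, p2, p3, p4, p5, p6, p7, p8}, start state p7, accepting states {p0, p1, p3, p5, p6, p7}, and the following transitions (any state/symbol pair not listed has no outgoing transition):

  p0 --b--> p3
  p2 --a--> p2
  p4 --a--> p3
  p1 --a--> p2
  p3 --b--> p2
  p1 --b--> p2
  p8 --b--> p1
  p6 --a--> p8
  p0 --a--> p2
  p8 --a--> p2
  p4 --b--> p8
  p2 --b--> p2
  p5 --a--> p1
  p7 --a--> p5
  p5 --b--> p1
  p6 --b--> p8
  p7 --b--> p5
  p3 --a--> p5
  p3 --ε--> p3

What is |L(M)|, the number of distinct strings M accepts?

7

The useful subgraph on states {p1, p5, p7} is acyclic, so L(M) is finite; the longest accepting path visits 3 useful states, giving maximum string length 2.
Counting accepting paths from p7 by length: 1 of length 0, 2 of length 1, 4 of length 2. Total 7.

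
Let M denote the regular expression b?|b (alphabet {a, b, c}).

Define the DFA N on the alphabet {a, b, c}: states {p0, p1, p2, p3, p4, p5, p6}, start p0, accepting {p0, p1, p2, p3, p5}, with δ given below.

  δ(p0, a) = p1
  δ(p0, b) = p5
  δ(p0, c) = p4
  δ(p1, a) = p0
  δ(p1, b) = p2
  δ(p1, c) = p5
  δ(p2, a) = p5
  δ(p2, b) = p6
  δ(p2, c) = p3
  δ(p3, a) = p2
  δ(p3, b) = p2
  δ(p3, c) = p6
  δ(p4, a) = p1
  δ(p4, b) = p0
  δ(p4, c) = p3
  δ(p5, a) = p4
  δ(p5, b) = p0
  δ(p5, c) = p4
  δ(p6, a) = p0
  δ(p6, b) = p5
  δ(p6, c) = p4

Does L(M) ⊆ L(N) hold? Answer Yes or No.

Yes

Converting the expression M to a DFA (subset construction, then merging equivalent states) gives the minimal DFA with states {m0, m1, m2}, start state m0, accepting states {m0, m2} and transitions m0: a→m1, b→m2, c→m1; m1: a→m1, b→m1, c→m1; m2: a→m1, b→m1, c→m1.
Exploring the product automaton M × N from the start pair (m0, p0), following both machines on each input symbol, reaches 9 state pairs: (m0, p0), (m1, p1), (m2, p5), (m1, p4), (m1, p0), (m1, p2), (m1, p5), (m1, p3), (m1, p6).
M accepts in {m0, m2} and N accepts in {p0, p1, p2, p3, p5}. The reachable pairs whose M-component is accepting are (m0, p0), (m2, p5); in each of them the N-component is accepting too, so the product for L(M) \ L(N) (M-component accepting, N-component rejecting) has no reachable accepting pair and the difference is empty.
Hence every string in L(M) is also in L(N).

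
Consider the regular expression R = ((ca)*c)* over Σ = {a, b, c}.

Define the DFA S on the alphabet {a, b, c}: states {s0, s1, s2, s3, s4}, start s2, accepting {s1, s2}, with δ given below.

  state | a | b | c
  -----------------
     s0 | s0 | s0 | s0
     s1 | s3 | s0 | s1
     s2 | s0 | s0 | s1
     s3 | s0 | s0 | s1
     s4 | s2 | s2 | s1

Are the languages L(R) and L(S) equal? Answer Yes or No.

Yes

Converting the expression R to a DFA (subset construction, then merging equivalent states) gives the minimal DFA with states {r0, r1, r2, r3}, start state r0, accepting states {r0, r2} and transitions r0: a→r1, b→r1, c→r2; r1: a→r1, b→r1, c→r1; r2: a→r3, b→r1, c→r2; r3: a→r1, b→r1, c→r2.
Exploring the product automaton R × S from the start pair (r0, s2), following both machines on each input symbol, reaches 4 state pairs: (r0, s2), (r1, s0), (r2, s1), (r3, s3).
R accepts in {r0, r2} and S accepts in {s1, s2}. In every reachable pair the two components are either both accepting — (r0, s2), (r2, s1) — or both non-accepting, so no string is accepted by exactly one of the machines: L(R) \ L(S) and L(S) \ L(R) are both empty.
Hence every string is accepted by R iff it is accepted by S, and the two languages coincide.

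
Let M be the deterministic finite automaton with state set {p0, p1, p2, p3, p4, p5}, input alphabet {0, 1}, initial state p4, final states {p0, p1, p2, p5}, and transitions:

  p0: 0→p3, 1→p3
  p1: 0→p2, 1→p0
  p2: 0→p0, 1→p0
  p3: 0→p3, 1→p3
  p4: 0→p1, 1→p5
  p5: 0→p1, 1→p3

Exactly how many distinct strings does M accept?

The useful subgraph on states {p0, p1, p2, p4, p5} is acyclic, so L(M) is finite; the longest accepting path visits 5 useful states, giving maximum string length 4.
Counting accepting paths from p4 by length: 2 of length 1, 3 of length 2, 4 of length 3, 2 of length 4. Total 11.

11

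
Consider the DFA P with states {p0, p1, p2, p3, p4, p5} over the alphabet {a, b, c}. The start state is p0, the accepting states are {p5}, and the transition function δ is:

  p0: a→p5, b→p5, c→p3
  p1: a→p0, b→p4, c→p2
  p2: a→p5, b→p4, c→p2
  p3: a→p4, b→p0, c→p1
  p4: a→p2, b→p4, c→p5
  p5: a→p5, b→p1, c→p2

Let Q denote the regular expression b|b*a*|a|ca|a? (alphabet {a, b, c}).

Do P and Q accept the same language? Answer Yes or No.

The string aca is accepted by P but rejected by Q.
So L(P) ≠ L(Q).

No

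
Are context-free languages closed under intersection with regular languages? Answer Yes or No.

Run a PDA for the context-free language and a DFA for the regular one in parallel (product of finite controls, the PDA's stack unchanged, the DFA advancing only on input moves); the product PDA accepts exactly the intersection. (Intersection of two CFLs, by contrast, can fail to be context-free.)
So the context-free languages are closed under intersection with a regular language.

Yes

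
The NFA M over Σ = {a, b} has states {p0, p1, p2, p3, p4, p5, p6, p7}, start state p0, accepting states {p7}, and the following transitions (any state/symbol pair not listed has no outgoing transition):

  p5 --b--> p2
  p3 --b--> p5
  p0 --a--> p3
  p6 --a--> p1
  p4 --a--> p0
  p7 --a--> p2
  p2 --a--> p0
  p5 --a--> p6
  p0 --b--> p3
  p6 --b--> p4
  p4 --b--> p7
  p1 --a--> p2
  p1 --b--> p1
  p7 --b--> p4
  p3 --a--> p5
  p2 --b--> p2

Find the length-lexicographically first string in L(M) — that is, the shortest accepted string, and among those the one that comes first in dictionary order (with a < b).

aaabb

A breadth-first search from p0 reaches an accepting state first via the path p0 → p3 → p5 → p6 → p4 → p7 on input aaabb.
No string of length < 5 is accepted (BFS exhausts all shorter strings without reaching an accepting state), and aaabb is the lexicographically least accepting string of length 5.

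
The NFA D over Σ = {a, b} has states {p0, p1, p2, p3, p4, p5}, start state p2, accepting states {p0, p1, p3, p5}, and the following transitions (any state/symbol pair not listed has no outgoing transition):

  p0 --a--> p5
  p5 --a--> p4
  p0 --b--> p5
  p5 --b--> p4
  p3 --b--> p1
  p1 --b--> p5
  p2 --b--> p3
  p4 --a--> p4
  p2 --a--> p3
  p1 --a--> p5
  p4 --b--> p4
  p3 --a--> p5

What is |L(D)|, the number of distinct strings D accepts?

10

The useful subgraph on states {p1, p2, p3, p5} is acyclic, so L(D) is finite; the longest accepting path visits 4 useful states, giving maximum string length 3.
Counting accepting paths from p2 by length: 2 of length 1, 4 of length 2, 4 of length 3. Total 10.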